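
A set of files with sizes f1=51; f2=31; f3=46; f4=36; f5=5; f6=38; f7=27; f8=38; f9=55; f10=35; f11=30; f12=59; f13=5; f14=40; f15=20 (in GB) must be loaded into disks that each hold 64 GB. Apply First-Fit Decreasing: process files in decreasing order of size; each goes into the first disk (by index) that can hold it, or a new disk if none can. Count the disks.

10 disks

Sorted descending: 59, 55, 51, 46, 40, 38, 38, 36, 35, 31, 30, 27, 20, 5, 5.
59 GB → disk 1 (remaining 5 GB)
55 GB → disk 2 (remaining 9 GB)
51 GB → disk 3 (remaining 13 GB)
46 GB → disk 4 (remaining 18 GB)
40 GB → disk 5 (remaining 24 GB)
38 GB → disk 6 (remaining 26 GB)
38 GB → disk 7 (remaining 26 GB)
36 GB → disk 8 (remaining 28 GB)
35 GB → disk 9 (remaining 29 GB)
31 GB → disk 10 (remaining 33 GB)
30 GB → disk 10 (remaining 3 GB)
27 GB → disk 8 (remaining 1 GB)
20 GB → disk 5 (remaining 4 GB)
5 GB → disk 1 (remaining 0 GB)
5 GB → disk 2 (remaining 4 GB)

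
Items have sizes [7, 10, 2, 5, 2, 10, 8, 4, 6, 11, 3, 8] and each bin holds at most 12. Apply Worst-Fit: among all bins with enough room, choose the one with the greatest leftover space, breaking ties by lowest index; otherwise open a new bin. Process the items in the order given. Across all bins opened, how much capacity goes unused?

20

7 → bin 1 (remaining 5)
10 → bin 2 (remaining 2)
2 → bin 1 (remaining 3)
5 → bin 3 (remaining 7)
2 → bin 3 (remaining 5)
10 → bin 4 (remaining 2)
8 → bin 5 (remaining 4)
4 → bin 3 (remaining 1)
6 → bin 6 (remaining 6)
11 → bin 7 (remaining 1)
3 → bin 6 (remaining 3)
8 → bin 8 (remaining 4)
8 bins × 12 = 96; used 76; unused 20.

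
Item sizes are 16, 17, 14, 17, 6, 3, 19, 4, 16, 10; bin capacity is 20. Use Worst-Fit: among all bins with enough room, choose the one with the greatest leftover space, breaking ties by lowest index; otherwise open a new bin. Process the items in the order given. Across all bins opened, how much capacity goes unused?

bin 1: place 16, 4 left
bin 2: place 17, 3 left
bin 3: place 14, 6 left
bin 4: place 17, 3 left
bin 3: place 6, 0 left
bin 1: place 3, 1 left
bin 5: place 19, 1 left
bin 6: place 4, 16 left
bin 6: place 16, 0 left
bin 7: place 10, 10 left
7 bins × 20 = 140; used 122; unused 18.

18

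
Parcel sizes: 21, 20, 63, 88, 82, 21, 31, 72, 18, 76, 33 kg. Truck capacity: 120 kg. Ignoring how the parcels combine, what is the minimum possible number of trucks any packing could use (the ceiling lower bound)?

Total size = 21 + 20 + 63 + 88 + 82 + 21 + 31 + 72 + 18 + 76 + 33 = 525 kg.
⌈525 / 120⌉ = 5.

5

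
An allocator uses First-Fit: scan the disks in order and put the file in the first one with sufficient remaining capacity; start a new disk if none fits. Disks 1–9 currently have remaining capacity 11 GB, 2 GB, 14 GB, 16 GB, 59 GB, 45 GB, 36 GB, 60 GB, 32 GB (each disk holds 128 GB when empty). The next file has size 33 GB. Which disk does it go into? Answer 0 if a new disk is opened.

Disks with room: disk 5 (59 GB), disk 6 (45 GB), disk 7 (36 GB), disk 8 (60 GB).
The first with room is disk 5.

5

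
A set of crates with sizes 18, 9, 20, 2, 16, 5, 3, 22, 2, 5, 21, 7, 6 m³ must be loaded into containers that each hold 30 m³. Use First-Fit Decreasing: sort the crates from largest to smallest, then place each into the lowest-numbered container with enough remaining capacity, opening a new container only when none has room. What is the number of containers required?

Sorted descending: 22, 21, 20, 18, 16, 9, 7, 6, 5, 5, 3, 2, 2.
Put 22 m³ in container 1; 8 m³ remain.
Put 21 m³ in container 2; 9 m³ remain.
Put 20 m³ in container 3; 10 m³ remain.
Put 18 m³ in container 4; 12 m³ remain.
Put 16 m³ in container 5; 14 m³ remain.
Put 9 m³ in container 2; 0 m³ remain.
Put 7 m³ in container 1; 1 m³ remain.
Put 6 m³ in container 3; 4 m³ remain.
Put 5 m³ in container 4; 7 m³ remain.
Put 5 m³ in container 4; 2 m³ remain.
Put 3 m³ in container 3; 1 m³ remain.
Put 2 m³ in container 4; 0 m³ remain.
Put 2 m³ in container 5; 12 m³ remain.

5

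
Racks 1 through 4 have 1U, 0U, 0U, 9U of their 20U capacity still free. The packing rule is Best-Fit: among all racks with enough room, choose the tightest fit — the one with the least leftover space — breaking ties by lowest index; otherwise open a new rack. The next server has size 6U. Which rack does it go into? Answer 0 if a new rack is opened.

4

Racks with room: rack 4 (9U).
Tightest fit is rack 4 with 9U free.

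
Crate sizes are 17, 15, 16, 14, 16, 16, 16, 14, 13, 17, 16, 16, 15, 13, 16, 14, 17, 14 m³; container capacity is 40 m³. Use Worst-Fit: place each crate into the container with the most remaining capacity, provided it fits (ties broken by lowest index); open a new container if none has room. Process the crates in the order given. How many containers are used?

Put 17 m³ in container 1; 23 m³ remain.
Put 15 m³ in container 1; 8 m³ remain.
Put 16 m³ in container 2; 24 m³ remain.
Put 14 m³ in container 2; 10 m³ remain.
Put 16 m³ in container 3; 24 m³ remain.
Put 16 m³ in container 3; 8 m³ remain.
Put 16 m³ in container 4; 24 m³ remain.
Put 14 m³ in container 4; 10 m³ remain.
Put 13 m³ in container 5; 27 m³ remain.
Put 17 m³ in container 5; 10 m³ remain.
Put 16 m³ in container 6; 24 m³ remain.
Put 16 m³ in container 6; 8 m³ remain.
Put 15 m³ in container 7; 25 m³ remain.
Put 13 m³ in container 7; 12 m³ remain.
Put 16 m³ in container 8; 24 m³ remain.
Put 14 m³ in container 8; 10 m³ remain.
Put 17 m³ in container 9; 23 m³ remain.
Put 14 m³ in container 9; 9 m³ remain.

9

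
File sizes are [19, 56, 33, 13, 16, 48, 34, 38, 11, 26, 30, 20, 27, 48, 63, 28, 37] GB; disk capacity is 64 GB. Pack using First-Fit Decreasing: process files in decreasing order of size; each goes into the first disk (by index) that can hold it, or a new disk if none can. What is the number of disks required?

Sorted descending: 63, 56, 48, 48, 38, 37, 34, 33, 30, 28, 27, 26, 20, 19, 16, 13, 11.
63 GB → disk 1 (remaining 1 GB)
56 GB → disk 2 (remaining 8 GB)
48 GB → disk 3 (remaining 16 GB)
48 GB → disk 4 (remaining 16 GB)
38 GB → disk 5 (remaining 26 GB)
37 GB → disk 6 (remaining 27 GB)
34 GB → disk 7 (remaining 30 GB)
33 GB → disk 8 (remaining 31 GB)
30 GB → disk 7 (remaining 0 GB)
28 GB → disk 8 (remaining 3 GB)
27 GB → disk 6 (remaining 0 GB)
26 GB → disk 5 (remaining 0 GB)
20 GB → disk 9 (remaining 44 GB)
19 GB → disk 9 (remaining 25 GB)
16 GB → disk 3 (remaining 0 GB)
13 GB → disk 4 (remaining 3 GB)
11 GB → disk 9 (remaining 14 GB)

9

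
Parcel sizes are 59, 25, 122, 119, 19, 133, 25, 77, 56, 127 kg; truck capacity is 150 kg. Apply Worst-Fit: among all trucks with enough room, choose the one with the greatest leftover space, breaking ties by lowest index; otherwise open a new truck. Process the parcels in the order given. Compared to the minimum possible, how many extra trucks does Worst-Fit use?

Worst-Fit: [59,25,19,25] [122] [119] [133] [77,56] [127] → 6 trucks.
Total size 762 kg; any packing needs at least ⌈762/150⌉ = 6 trucks.
So 6 is already optimal.

0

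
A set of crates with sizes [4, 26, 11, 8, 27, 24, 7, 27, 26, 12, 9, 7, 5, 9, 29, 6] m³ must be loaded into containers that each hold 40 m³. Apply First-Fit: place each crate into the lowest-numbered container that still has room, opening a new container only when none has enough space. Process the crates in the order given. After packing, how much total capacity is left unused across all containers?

Put 4 m³ in container 1; 36 m³ remain.
Put 26 m³ in container 1; 10 m³ remain.
Put 11 m³ in container 2; 29 m³ remain.
Put 8 m³ in container 1; 2 m³ remain.
Put 27 m³ in container 2; 2 m³ remain.
Put 24 m³ in container 3; 16 m³ remain.
Put 7 m³ in container 3; 9 m³ remain.
Put 27 m³ in container 4; 13 m³ remain.
Put 26 m³ in container 5; 14 m³ remain.
Put 12 m³ in container 4; 1 m³ remain.
Put 9 m³ in container 3; 0 m³ remain.
Put 7 m³ in container 5; 7 m³ remain.
Put 5 m³ in container 5; 2 m³ remain.
Put 9 m³ in container 6; 31 m³ remain.
Put 29 m³ in container 6; 2 m³ remain.
Put 6 m³ in container 7; 34 m³ remain.
7 containers × 40 m³ = 280 m³; used 237 m³; unused 43 m³.

43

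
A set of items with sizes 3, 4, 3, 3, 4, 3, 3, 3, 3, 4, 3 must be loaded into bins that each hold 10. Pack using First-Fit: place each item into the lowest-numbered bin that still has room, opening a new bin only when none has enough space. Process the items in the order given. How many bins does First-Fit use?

4

3 → bin 1 (remaining 7)
4 → bin 1 (remaining 3)
3 → bin 1 (remaining 0)
3 → bin 2 (remaining 7)
4 → bin 2 (remaining 3)
3 → bin 2 (remaining 0)
3 → bin 3 (remaining 7)
3 → bin 3 (remaining 4)
3 → bin 3 (remaining 1)
4 → bin 4 (remaining 6)
3 → bin 4 (remaining 3)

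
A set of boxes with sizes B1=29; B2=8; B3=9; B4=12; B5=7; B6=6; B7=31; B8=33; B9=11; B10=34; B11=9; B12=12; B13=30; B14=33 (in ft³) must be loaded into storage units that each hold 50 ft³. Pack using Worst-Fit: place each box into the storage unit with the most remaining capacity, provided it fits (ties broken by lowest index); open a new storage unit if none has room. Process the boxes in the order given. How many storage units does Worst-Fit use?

7

B1 (29 ft³) → storage unit 1 (remaining 21 ft³)
B2 (8 ft³) → storage unit 1 (remaining 13 ft³)
B3 (9 ft³) → storage unit 1 (remaining 4 ft³)
B4 (12 ft³) → storage unit 2 (remaining 38 ft³)
B5 (7 ft³) → storage unit 2 (remaining 31 ft³)
B6 (6 ft³) → storage unit 2 (remaining 25 ft³)
B7 (31 ft³) → storage unit 3 (remaining 19 ft³)
B8 (33 ft³) → storage unit 4 (remaining 17 ft³)
B9 (11 ft³) → storage unit 2 (remaining 14 ft³)
B10 (34 ft³) → storage unit 5 (remaining 16 ft³)
B11 (9 ft³) → storage unit 3 (remaining 10 ft³)
B12 (12 ft³) → storage unit 4 (remaining 5 ft³)
B13 (30 ft³) → storage unit 6 (remaining 20 ft³)
B14 (33 ft³) → storage unit 7 (remaining 17 ft³)
Final storage units: [29,8,9] [12,7,6,11] [31,9] [33,12] [34] [30] [33].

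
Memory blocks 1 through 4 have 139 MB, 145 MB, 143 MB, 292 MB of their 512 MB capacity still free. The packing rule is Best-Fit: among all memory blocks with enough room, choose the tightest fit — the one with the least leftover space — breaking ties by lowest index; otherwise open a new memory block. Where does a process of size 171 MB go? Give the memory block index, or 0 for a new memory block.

4

Memory blocks with room: memory block 4 (292 MB).
Tightest fit is memory block 4 with 292 MB free.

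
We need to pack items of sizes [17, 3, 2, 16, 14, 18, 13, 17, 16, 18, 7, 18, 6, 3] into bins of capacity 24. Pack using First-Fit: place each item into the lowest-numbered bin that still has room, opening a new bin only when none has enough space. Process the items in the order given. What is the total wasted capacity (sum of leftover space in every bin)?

bin 1: place 17, 7 left
bin 1: place 3, 4 left
bin 1: place 2, 2 left
bin 2: place 16, 8 left
bin 3: place 14, 10 left
bin 4: place 18, 6 left
bin 5: place 13, 11 left
bin 6: place 17, 7 left
bin 7: place 16, 8 left
bin 8: place 18, 6 left
bin 2: place 7, 1 left
bin 9: place 18, 6 left
bin 3: place 6, 4 left
bin 3: place 3, 1 left
9 bins × 24 = 216; used 168; unused 48.

48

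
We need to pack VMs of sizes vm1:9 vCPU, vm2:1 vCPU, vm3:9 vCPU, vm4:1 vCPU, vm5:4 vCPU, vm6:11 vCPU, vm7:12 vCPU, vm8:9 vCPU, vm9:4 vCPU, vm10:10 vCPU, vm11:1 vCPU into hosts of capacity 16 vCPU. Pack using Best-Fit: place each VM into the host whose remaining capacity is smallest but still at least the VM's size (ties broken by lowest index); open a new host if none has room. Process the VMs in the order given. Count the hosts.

vm1 (9 vCPU) → host 1 (remaining 7 vCPU)
vm2 (1 vCPU) → host 1 (remaining 6 vCPU)
vm3 (9 vCPU) → host 2 (remaining 7 vCPU)
vm4 (1 vCPU) → host 1 (remaining 5 vCPU)
vm5 (4 vCPU) → host 1 (remaining 1 vCPU)
vm6 (11 vCPU) → host 3 (remaining 5 vCPU)
vm7 (12 vCPU) → host 4 (remaining 4 vCPU)
vm8 (9 vCPU) → host 5 (remaining 7 vCPU)
vm9 (4 vCPU) → host 4 (remaining 0 vCPU)
vm10 (10 vCPU) → host 6 (remaining 6 vCPU)
vm11 (1 vCPU) → host 1 (remaining 0 vCPU)

6 hosts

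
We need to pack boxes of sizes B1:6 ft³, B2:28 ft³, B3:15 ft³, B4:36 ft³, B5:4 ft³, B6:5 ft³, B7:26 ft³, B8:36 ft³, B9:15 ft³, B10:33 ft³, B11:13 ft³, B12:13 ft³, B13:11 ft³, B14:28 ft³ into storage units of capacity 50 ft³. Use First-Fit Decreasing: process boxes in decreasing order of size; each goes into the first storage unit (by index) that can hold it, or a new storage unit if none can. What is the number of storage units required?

6

Sorted descending: 36, 36, 33, 28, 28, 26, 15, 15, 13, 13, 11, 6, 5, 4.
36 ft³ → storage unit 1 (remaining 14 ft³)
36 ft³ → storage unit 2 (remaining 14 ft³)
33 ft³ → storage unit 3 (remaining 17 ft³)
28 ft³ → storage unit 4 (remaining 22 ft³)
28 ft³ → storage unit 5 (remaining 22 ft³)
26 ft³ → storage unit 6 (remaining 24 ft³)
15 ft³ → storage unit 3 (remaining 2 ft³)
15 ft³ → storage unit 4 (remaining 7 ft³)
13 ft³ → storage unit 1 (remaining 1 ft³)
13 ft³ → storage unit 2 (remaining 1 ft³)
11 ft³ → storage unit 5 (remaining 11 ft³)
6 ft³ → storage unit 4 (remaining 1 ft³)
5 ft³ → storage unit 5 (remaining 6 ft³)
4 ft³ → storage unit 5 (remaining 2 ft³)
Final storage units: [36,13] [36,13] [33,15] [28,15,6] [28,11,5,4] [26].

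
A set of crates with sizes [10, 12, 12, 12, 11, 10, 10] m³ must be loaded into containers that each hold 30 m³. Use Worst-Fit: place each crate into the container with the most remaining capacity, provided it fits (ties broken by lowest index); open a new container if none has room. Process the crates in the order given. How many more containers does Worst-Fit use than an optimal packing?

Worst-Fit: [10,12] [12,12] [11,10] [10] → 4 containers.
Total size 77 m³; any packing needs at least ⌈77/30⌉ = 3 containers.
An optimal packing achieves that bound: [12,12] [12,11] [10,10,10] → 3 containers.
Excess: 4 − 3 = 1.

1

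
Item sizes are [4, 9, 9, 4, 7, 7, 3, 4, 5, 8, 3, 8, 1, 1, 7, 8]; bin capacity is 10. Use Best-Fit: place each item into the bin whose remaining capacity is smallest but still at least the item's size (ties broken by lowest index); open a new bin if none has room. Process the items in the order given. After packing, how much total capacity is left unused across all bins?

4 → bin 1 (remaining 6)
9 → bin 2 (remaining 1)
9 → bin 3 (remaining 1)
4 → bin 1 (remaining 2)
7 → bin 4 (remaining 3)
7 → bin 5 (remaining 3)
3 → bin 4 (remaining 0)
4 → bin 6 (remaining 6)
5 → bin 6 (remaining 1)
8 → bin 7 (remaining 2)
3 → bin 5 (remaining 0)
8 → bin 8 (remaining 2)
1 → bin 2 (remaining 0)
1 → bin 3 (remaining 0)
7 → bin 9 (remaining 3)
8 → bin 10 (remaining 2)
10 bins × 10 = 100; used 88; unused 12.

12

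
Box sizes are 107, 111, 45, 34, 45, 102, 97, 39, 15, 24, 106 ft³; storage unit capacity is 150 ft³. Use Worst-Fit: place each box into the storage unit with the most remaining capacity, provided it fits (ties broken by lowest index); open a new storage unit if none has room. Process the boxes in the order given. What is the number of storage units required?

6 storage units

Put 107 ft³ in storage unit 1; 43 ft³ remain.
Put 111 ft³ in storage unit 2; 39 ft³ remain.
Put 45 ft³ in storage unit 3; 105 ft³ remain.
Put 34 ft³ in storage unit 3; 71 ft³ remain.
Put 45 ft³ in storage unit 3; 26 ft³ remain.
Put 102 ft³ in storage unit 4; 48 ft³ remain.
Put 97 ft³ in storage unit 5; 53 ft³ remain.
Put 39 ft³ in storage unit 5; 14 ft³ remain.
Put 15 ft³ in storage unit 4; 33 ft³ remain.
Put 24 ft³ in storage unit 1; 19 ft³ remain.
Put 106 ft³ in storage unit 6; 44 ft³ remain.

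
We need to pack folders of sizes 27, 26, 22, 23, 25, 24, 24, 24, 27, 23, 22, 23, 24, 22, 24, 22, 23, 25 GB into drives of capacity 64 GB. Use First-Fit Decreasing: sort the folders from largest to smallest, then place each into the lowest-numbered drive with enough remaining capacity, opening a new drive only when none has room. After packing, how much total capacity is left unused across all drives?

146

Sorted descending: 27, 27, 26, 25, 25, 24, 24, 24, 24, 24, 23, 23, 23, 23, 22, 22, 22, 22.
drive 1: place 27 GB, 37 GB left
drive 1: place 27 GB, 10 GB left
drive 2: place 26 GB, 38 GB left
drive 2: place 25 GB, 13 GB left
drive 3: place 25 GB, 39 GB left
drive 3: place 24 GB, 15 GB left
drive 4: place 24 GB, 40 GB left
drive 4: place 24 GB, 16 GB left
drive 5: place 24 GB, 40 GB left
drive 5: place 24 GB, 16 GB left
drive 6: place 23 GB, 41 GB left
drive 6: place 23 GB, 18 GB left
drive 7: place 23 GB, 41 GB left
drive 7: place 23 GB, 18 GB left
drive 8: place 22 GB, 42 GB left
drive 8: place 22 GB, 20 GB left
drive 9: place 22 GB, 42 GB left
drive 9: place 22 GB, 20 GB left
9 drives × 64 GB = 576 GB; used 430 GB; unused 146 GB.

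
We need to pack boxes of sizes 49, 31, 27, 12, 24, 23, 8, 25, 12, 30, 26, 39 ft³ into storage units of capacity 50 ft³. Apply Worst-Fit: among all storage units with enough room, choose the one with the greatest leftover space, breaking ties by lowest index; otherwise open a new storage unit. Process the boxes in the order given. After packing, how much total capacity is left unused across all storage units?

49 ft³ → storage unit 1 (remaining 1 ft³)
31 ft³ → storage unit 2 (remaining 19 ft³)
27 ft³ → storage unit 3 (remaining 23 ft³)
12 ft³ → storage unit 3 (remaining 11 ft³)
24 ft³ → storage unit 4 (remaining 26 ft³)
23 ft³ → storage unit 4 (remaining 3 ft³)
8 ft³ → storage unit 2 (remaining 11 ft³)
25 ft³ → storage unit 5 (remaining 25 ft³)
12 ft³ → storage unit 5 (remaining 13 ft³)
30 ft³ → storage unit 6 (remaining 20 ft³)
26 ft³ → storage unit 7 (remaining 24 ft³)
39 ft³ → storage unit 8 (remaining 11 ft³)
8 storage units × 50 ft³ = 400 ft³; used 306 ft³; unused 94 ft³.

94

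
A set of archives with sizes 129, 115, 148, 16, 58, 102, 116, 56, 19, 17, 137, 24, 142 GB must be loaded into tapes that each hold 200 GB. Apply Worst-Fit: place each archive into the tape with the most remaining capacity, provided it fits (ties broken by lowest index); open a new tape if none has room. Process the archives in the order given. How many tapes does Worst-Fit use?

tape 1: place 129 GB, 71 GB left
tape 2: place 115 GB, 85 GB left
tape 3: place 148 GB, 52 GB left
tape 2: place 16 GB, 69 GB left
tape 1: place 58 GB, 13 GB left
tape 4: place 102 GB, 98 GB left
tape 5: place 116 GB, 84 GB left
tape 4: place 56 GB, 42 GB left
tape 5: place 19 GB, 65 GB left
tape 2: place 17 GB, 52 GB left
tape 6: place 137 GB, 63 GB left
tape 5: place 24 GB, 41 GB left
tape 7: place 142 GB, 58 GB left

7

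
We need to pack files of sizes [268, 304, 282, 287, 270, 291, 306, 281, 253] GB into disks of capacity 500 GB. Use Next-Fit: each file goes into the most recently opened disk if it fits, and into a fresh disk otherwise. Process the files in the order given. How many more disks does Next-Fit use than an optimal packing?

0

Next-Fit: [268] [304] [282] [287] [270] [291] [306] [281] [253] → 9 disks.
9 files exceed 250 GB (half the capacity), and no two of those can share a disk, so at least 9 disks are needed.
So 9 is already optimal.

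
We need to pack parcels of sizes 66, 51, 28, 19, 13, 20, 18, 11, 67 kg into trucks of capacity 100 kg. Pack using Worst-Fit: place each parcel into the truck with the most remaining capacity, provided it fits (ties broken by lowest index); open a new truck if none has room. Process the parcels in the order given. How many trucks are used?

4 trucks

truck 1: place 66 kg, 34 kg left
truck 2: place 51 kg, 49 kg left
truck 2: place 28 kg, 21 kg left
truck 1: place 19 kg, 15 kg left
truck 2: place 13 kg, 8 kg left
truck 3: place 20 kg, 80 kg left
truck 3: place 18 kg, 62 kg left
truck 3: place 11 kg, 51 kg left
truck 4: place 67 kg, 33 kg left
Final trucks: [66,19] [51,28,13] [20,18,11] [67].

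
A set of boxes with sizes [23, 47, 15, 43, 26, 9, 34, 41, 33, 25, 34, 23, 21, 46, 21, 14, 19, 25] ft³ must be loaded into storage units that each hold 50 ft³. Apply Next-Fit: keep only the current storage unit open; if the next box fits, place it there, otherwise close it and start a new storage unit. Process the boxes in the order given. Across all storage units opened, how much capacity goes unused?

23 ft³ → storage unit 1 (remaining 27 ft³)
47 ft³ → storage unit 2 (remaining 3 ft³)
15 ft³ → storage unit 3 (remaining 35 ft³)
43 ft³ → storage unit 4 (remaining 7 ft³)
26 ft³ → storage unit 5 (remaining 24 ft³)
9 ft³ → storage unit 5 (remaining 15 ft³)
34 ft³ → storage unit 6 (remaining 16 ft³)
41 ft³ → storage unit 7 (remaining 9 ft³)
33 ft³ → storage unit 8 (remaining 17 ft³)
25 ft³ → storage unit 9 (remaining 25 ft³)
34 ft³ → storage unit 10 (remaining 16 ft³)
23 ft³ → storage unit 11 (remaining 27 ft³)
21 ft³ → storage unit 11 (remaining 6 ft³)
46 ft³ → storage unit 12 (remaining 4 ft³)
21 ft³ → storage unit 13 (remaining 29 ft³)
14 ft³ → storage unit 13 (remaining 15 ft³)
19 ft³ → storage unit 14 (remaining 31 ft³)
25 ft³ → storage unit 14 (remaining 6 ft³)
14 storage units × 50 ft³ = 700 ft³; used 499 ft³; unused 201 ft³.

201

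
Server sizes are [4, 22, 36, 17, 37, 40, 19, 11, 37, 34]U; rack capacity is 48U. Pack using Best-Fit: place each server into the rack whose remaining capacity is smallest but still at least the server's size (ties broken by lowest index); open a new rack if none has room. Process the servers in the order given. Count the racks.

7

4U → rack 1 (remaining 44U)
22U → rack 1 (remaining 22U)
36U → rack 2 (remaining 12U)
17U → rack 1 (remaining 5U)
37U → rack 3 (remaining 11U)
40U → rack 4 (remaining 8U)
19U → rack 5 (remaining 29U)
11U → rack 3 (remaining 0U)
37U → rack 6 (remaining 11U)
34U → rack 7 (remaining 14U)
Final racks: [4,22,17] [36] [37,11] [40] [19] [37] [34].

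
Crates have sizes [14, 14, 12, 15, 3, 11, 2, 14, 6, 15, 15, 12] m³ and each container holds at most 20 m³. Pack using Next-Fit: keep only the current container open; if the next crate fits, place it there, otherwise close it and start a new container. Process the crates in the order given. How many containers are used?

9 containers

container 1: place 14 m³, 6 m³ left
container 2: place 14 m³, 6 m³ left
container 3: place 12 m³, 8 m³ left
container 4: place 15 m³, 5 m³ left
container 4: place 3 m³, 2 m³ left
container 5: place 11 m³, 9 m³ left
container 5: place 2 m³, 7 m³ left
container 6: place 14 m³, 6 m³ left
container 6: place 6 m³, 0 m³ left
container 7: place 15 m³, 5 m³ left
container 8: place 15 m³, 5 m³ left
container 9: place 12 m³, 8 m³ left
Final containers: [14] [14] [12] [15,3] [11,2] [14,6] [15] [15] [12].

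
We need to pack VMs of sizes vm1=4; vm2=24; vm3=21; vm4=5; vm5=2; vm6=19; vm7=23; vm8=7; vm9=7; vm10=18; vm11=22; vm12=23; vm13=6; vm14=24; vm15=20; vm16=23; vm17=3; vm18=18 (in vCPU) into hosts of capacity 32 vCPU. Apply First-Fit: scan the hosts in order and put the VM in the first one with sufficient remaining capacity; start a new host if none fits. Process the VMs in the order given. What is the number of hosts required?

11

host 1: place vm1 (4 vCPU), 28 vCPU left
host 1: place vm2 (24 vCPU), 4 vCPU left
host 2: place vm3 (21 vCPU), 11 vCPU left
host 2: place vm4 (5 vCPU), 6 vCPU left
host 1: place vm5 (2 vCPU), 2 vCPU left
host 3: place vm6 (19 vCPU), 13 vCPU left
host 4: place vm7 (23 vCPU), 9 vCPU left
host 3: place vm8 (7 vCPU), 6 vCPU left
host 4: place vm9 (7 vCPU), 2 vCPU left
host 5: place vm10 (18 vCPU), 14 vCPU left
host 6: place vm11 (22 vCPU), 10 vCPU left
host 7: place vm12 (23 vCPU), 9 vCPU left
host 2: place vm13 (6 vCPU), 0 vCPU left
host 8: place vm14 (24 vCPU), 8 vCPU left
host 9: place vm15 (20 vCPU), 12 vCPU left
host 10: place vm16 (23 vCPU), 9 vCPU left
host 3: place vm17 (3 vCPU), 3 vCPU left
host 11: place vm18 (18 vCPU), 14 vCPU left
Final hosts: [4,24,2] [21,5,6] [19,7,3] [23,7] [18] [22] [23] [24] [20] [23] [18].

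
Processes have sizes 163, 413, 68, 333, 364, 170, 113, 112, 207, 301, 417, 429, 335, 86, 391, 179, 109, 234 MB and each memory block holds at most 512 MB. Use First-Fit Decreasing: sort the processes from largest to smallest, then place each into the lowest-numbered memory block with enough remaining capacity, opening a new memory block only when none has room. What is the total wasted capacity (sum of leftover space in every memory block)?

Sorted descending: 429, 417, 413, 391, 364, 335, 333, 301, 234, 207, 179, 170, 163, 113, 112, 109, 86, 68.
429 MB → memory block 1 (remaining 83 MB)
417 MB → memory block 2 (remaining 95 MB)
413 MB → memory block 3 (remaining 99 MB)
391 MB → memory block 4 (remaining 121 MB)
364 MB → memory block 5 (remaining 148 MB)
335 MB → memory block 6 (remaining 177 MB)
333 MB → memory block 7 (remaining 179 MB)
301 MB → memory block 8 (remaining 211 MB)
234 MB → memory block 9 (remaining 278 MB)
207 MB → memory block 8 (remaining 4 MB)
179 MB → memory block 7 (remaining 0 MB)
170 MB → memory block 6 (remaining 7 MB)
163 MB → memory block 9 (remaining 115 MB)
113 MB → memory block 4 (remaining 8 MB)
112 MB → memory block 5 (remaining 36 MB)
109 MB → memory block 9 (remaining 6 MB)
86 MB → memory block 2 (remaining 9 MB)
68 MB → memory block 1 (remaining 15 MB)
9 memory blocks × 512 MB = 4608 MB; used 4424 MB; unused 184 MB.

184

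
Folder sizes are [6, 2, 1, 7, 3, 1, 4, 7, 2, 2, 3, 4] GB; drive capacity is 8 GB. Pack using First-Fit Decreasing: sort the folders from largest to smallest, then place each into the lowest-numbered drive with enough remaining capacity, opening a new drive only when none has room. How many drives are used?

Sorted descending: 7, 7, 6, 4, 4, 3, 3, 2, 2, 2, 1, 1.
Put 7 GB in drive 1; 1 GB remain.
Put 7 GB in drive 2; 1 GB remain.
Put 6 GB in drive 3; 2 GB remain.
Put 4 GB in drive 4; 4 GB remain.
Put 4 GB in drive 4; 0 GB remain.
Put 3 GB in drive 5; 5 GB remain.
Put 3 GB in drive 5; 2 GB remain.
Put 2 GB in drive 3; 0 GB remain.
Put 2 GB in drive 5; 0 GB remain.
Put 2 GB in drive 6; 6 GB remain.
Put 1 GB in drive 1; 0 GB remain.
Put 1 GB in drive 2; 0 GB remain.

6 drives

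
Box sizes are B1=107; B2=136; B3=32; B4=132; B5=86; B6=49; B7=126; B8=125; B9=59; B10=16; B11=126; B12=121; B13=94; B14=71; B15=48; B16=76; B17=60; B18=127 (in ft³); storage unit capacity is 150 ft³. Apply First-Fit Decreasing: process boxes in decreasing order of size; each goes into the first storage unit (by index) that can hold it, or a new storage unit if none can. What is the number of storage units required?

Sorted descending: 136, 132, 127, 126, 126, 125, 121, 107, 94, 86, 76, 71, 60, 59, 49, 48, 32, 16.
Put 136 ft³ in storage unit 1; 14 ft³ remain.
Put 132 ft³ in storage unit 2; 18 ft³ remain.
Put 127 ft³ in storage unit 3; 23 ft³ remain.
Put 126 ft³ in storage unit 4; 24 ft³ remain.
Put 126 ft³ in storage unit 5; 24 ft³ remain.
Put 125 ft³ in storage unit 6; 25 ft³ remain.
Put 121 ft³ in storage unit 7; 29 ft³ remain.
Put 107 ft³ in storage unit 8; 43 ft³ remain.
Put 94 ft³ in storage unit 9; 56 ft³ remain.
Put 86 ft³ in storage unit 10; 64 ft³ remain.
Put 76 ft³ in storage unit 11; 74 ft³ remain.
Put 71 ft³ in storage unit 11; 3 ft³ remain.
Put 60 ft³ in storage unit 10; 4 ft³ remain.
Put 59 ft³ in storage unit 12; 91 ft³ remain.
Put 49 ft³ in storage unit 9; 7 ft³ remain.
Put 48 ft³ in storage unit 12; 43 ft³ remain.
Put 32 ft³ in storage unit 8; 11 ft³ remain.
Put 16 ft³ in storage unit 2; 2 ft³ remain.
Final storage units: [136] [132,16] [127] [126] [126] [125] [121] [107,32] [94,49] [86,60] [76,71] [59,48].

12 storage units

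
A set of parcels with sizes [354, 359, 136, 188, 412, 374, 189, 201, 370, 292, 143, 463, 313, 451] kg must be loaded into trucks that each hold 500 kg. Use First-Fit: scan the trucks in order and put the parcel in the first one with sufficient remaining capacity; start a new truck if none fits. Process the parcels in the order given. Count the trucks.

10

Put 354 kg in truck 1; 146 kg remain.
Put 359 kg in truck 2; 141 kg remain.
Put 136 kg in truck 1; 10 kg remain.
Put 188 kg in truck 3; 312 kg remain.
Put 412 kg in truck 4; 88 kg remain.
Put 374 kg in truck 5; 126 kg remain.
Put 189 kg in truck 3; 123 kg remain.
Put 201 kg in truck 6; 299 kg remain.
Put 370 kg in truck 7; 130 kg remain.
Put 292 kg in truck 6; 7 kg remain.
Put 143 kg in truck 8; 357 kg remain.
Put 463 kg in truck 9; 37 kg remain.
Put 313 kg in truck 8; 44 kg remain.
Put 451 kg in truck 10; 49 kg remain.
Final trucks: [354,136] [359] [188,189] [412] [374] [201,292] [370] [143,313] [463] [451].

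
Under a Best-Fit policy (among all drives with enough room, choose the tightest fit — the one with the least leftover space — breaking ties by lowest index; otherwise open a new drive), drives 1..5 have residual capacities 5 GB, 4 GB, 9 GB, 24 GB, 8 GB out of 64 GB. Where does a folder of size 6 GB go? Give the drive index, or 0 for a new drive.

Drives with room: drive 3 (9 GB), drive 4 (24 GB), drive 5 (8 GB).
Tightest fit is drive 5 with 8 GB free.

5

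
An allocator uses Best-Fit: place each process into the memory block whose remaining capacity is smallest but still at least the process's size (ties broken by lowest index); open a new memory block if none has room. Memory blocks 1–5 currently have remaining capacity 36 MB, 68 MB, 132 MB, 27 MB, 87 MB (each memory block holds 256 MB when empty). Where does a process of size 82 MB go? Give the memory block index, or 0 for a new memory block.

5

Memory blocks with room: memory block 3 (132 MB), memory block 5 (87 MB).
Tightest fit is memory block 5 with 87 MB free.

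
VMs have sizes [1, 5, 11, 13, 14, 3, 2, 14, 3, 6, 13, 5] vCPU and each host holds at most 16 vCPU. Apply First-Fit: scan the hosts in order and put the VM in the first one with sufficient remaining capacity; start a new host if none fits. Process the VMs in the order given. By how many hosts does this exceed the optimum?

1

First-Fit: [1,5,3,2,3] [11,5] [13] [14] [14] [6] [13] → 7 hosts.
Total size 90 vCPU; any packing needs at least ⌈90/16⌉ = 6 hosts.
An optimal packing achieves that bound: [14,2] [14,1] [13,3] [13,3] [11,5] [6,5] → 6 hosts.
Excess: 7 − 6 = 1.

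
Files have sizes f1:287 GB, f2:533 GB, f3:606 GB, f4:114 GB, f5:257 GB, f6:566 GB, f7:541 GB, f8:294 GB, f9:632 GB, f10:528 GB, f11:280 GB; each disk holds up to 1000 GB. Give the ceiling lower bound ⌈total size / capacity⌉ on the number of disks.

5

Total size = 287 + 533 + 606 + 114 + 257 + 566 + 541 + 294 + 632 + 528 + 280 = 4638 GB.
⌈4638 / 1000⌉ = 5.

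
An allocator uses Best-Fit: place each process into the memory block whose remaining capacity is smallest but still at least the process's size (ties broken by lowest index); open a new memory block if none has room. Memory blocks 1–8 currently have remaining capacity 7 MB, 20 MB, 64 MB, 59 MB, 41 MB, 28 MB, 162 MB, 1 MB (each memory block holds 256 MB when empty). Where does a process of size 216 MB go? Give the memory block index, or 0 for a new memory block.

0

No memory block has ≥ 216 MB free, so a new memory block is opened.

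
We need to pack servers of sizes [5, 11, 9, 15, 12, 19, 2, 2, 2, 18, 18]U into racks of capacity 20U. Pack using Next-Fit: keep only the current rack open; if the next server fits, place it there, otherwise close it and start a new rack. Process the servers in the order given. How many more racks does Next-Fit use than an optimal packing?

Next-Fit: [5,11] [9] [15] [12] [19] [2,2,2] [18] [18] → 8 racks.
Total size 113U; any packing needs at least ⌈113/20⌉ = 6 racks.
An optimal packing achieves that bound: [19] [18,2] [18,2] [15,5] [12,2] [11,9] → 6 racks.
Excess: 8 − 6 = 2.

2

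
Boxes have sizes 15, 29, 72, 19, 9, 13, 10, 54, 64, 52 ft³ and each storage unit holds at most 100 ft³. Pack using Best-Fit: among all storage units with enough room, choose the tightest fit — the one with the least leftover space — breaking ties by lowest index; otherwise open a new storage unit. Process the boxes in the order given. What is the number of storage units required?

5

15 ft³ → storage unit 1 (remaining 85 ft³)
29 ft³ → storage unit 1 (remaining 56 ft³)
72 ft³ → storage unit 2 (remaining 28 ft³)
19 ft³ → storage unit 2 (remaining 9 ft³)
9 ft³ → storage unit 2 (remaining 0 ft³)
13 ft³ → storage unit 1 (remaining 43 ft³)
10 ft³ → storage unit 1 (remaining 33 ft³)
54 ft³ → storage unit 3 (remaining 46 ft³)
64 ft³ → storage unit 4 (remaining 36 ft³)
52 ft³ → storage unit 5 (remaining 48 ft³)
Final storage units: [15,29,13,10] [72,19,9] [54] [64] [52].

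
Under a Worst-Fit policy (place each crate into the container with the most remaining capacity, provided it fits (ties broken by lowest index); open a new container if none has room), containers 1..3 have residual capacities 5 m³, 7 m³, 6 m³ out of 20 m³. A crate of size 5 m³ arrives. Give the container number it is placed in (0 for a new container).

Containers with room: container 1 (5 m³), container 2 (7 m³), container 3 (6 m³).
Most room is container 2 with 7 m³ free.

2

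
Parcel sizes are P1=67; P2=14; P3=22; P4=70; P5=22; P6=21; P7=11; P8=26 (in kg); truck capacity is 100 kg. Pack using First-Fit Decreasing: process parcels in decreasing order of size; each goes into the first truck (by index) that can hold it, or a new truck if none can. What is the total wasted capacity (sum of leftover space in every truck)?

Sorted descending: 70, 67, 26, 22, 22, 21, 14, 11.
70 kg → truck 1 (remaining 30 kg)
67 kg → truck 2 (remaining 33 kg)
26 kg → truck 1 (remaining 4 kg)
22 kg → truck 2 (remaining 11 kg)
22 kg → truck 3 (remaining 78 kg)
21 kg → truck 3 (remaining 57 kg)
14 kg → truck 3 (remaining 43 kg)
11 kg → truck 2 (remaining 0 kg)
3 trucks × 100 kg = 300 kg; used 253 kg; unused 47 kg.

47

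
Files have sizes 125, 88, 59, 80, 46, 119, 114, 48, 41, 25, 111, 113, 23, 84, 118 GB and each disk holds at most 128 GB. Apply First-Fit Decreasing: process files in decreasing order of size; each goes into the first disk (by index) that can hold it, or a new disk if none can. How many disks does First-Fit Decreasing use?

Sorted descending: 125, 119, 118, 114, 113, 111, 88, 84, 80, 59, 48, 46, 41, 25, 23.
disk 1: place 125 GB, 3 GB left
disk 2: place 119 GB, 9 GB left
disk 3: place 118 GB, 10 GB left
disk 4: place 114 GB, 14 GB left
disk 5: place 113 GB, 15 GB left
disk 6: place 111 GB, 17 GB left
disk 7: place 88 GB, 40 GB left
disk 8: place 84 GB, 44 GB left
disk 9: place 80 GB, 48 GB left
disk 10: place 59 GB, 69 GB left
disk 9: place 48 GB, 0 GB left
disk 10: place 46 GB, 23 GB left
disk 8: place 41 GB, 3 GB left
disk 7: place 25 GB, 15 GB left
disk 10: place 23 GB, 0 GB left
Final disks: [125] [119] [118] [114] [113] [111] [88,25] [84,41] [80,48] [59,46,23].

10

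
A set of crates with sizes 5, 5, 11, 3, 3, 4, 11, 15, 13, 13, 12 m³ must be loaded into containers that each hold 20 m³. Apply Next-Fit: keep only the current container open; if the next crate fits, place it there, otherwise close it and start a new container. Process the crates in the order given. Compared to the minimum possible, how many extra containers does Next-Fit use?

1

Next-Fit: [5,5] [11,3,3] [4,11] [15] [13] [13] [12] → 7 containers.
6 crates exceed 10 m³ (half the capacity), and no two of those can share a container, so at least 6 containers are needed.
An optimal packing achieves that bound: [15,5] [13,5] [13,4,3] [12,3] [11] [11] → 6 containers.
Excess: 7 − 6 = 1.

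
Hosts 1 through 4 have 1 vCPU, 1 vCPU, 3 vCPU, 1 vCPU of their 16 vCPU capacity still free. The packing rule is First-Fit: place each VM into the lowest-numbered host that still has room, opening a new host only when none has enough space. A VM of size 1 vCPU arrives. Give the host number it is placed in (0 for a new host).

Hosts with room: host 1 (1 vCPU), host 2 (1 vCPU), host 3 (3 vCPU), host 4 (1 vCPU).
The first with room is host 1.

1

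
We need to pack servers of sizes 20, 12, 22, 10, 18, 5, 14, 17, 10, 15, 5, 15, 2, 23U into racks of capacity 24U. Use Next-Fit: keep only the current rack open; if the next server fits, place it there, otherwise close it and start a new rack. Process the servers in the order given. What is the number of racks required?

11 racks

rack 1: place 20U, 4U left
rack 2: place 12U, 12U left
rack 3: place 22U, 2U left
rack 4: place 10U, 14U left
rack 5: place 18U, 6U left
rack 5: place 5U, 1U left
rack 6: place 14U, 10U left
rack 7: place 17U, 7U left
rack 8: place 10U, 14U left
rack 9: place 15U, 9U left
rack 9: place 5U, 4U left
rack 10: place 15U, 9U left
rack 10: place 2U, 7U left
rack 11: place 23U, 1U left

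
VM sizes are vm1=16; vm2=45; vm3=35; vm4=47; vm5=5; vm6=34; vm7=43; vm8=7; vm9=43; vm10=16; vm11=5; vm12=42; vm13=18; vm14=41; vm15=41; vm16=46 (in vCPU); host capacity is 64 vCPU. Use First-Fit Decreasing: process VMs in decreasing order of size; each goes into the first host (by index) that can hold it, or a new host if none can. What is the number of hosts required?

Sorted descending: 47, 46, 45, 43, 43, 42, 41, 41, 35, 34, 18, 16, 16, 7, 5, 5.
47 vCPU → host 1 (remaining 17 vCPU)
46 vCPU → host 2 (remaining 18 vCPU)
45 vCPU → host 3 (remaining 19 vCPU)
43 vCPU → host 4 (remaining 21 vCPU)
43 vCPU → host 5 (remaining 21 vCPU)
42 vCPU → host 6 (remaining 22 vCPU)
41 vCPU → host 7 (remaining 23 vCPU)
41 vCPU → host 8 (remaining 23 vCPU)
35 vCPU → host 9 (remaining 29 vCPU)
34 vCPU → host 10 (remaining 30 vCPU)
18 vCPU → host 2 (remaining 0 vCPU)
16 vCPU → host 1 (remaining 1 vCPU)
16 vCPU → host 3 (remaining 3 vCPU)
7 vCPU → host 4 (remaining 14 vCPU)
5 vCPU → host 4 (remaining 9 vCPU)
5 vCPU → host 4 (remaining 4 vCPU)

10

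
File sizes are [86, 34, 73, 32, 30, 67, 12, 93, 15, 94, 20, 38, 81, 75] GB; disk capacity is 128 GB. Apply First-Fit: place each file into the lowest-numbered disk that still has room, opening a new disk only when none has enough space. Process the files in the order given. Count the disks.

disk 1: place 86 GB, 42 GB left
disk 1: place 34 GB, 8 GB left
disk 2: place 73 GB, 55 GB left
disk 2: place 32 GB, 23 GB left
disk 3: place 30 GB, 98 GB left
disk 3: place 67 GB, 31 GB left
disk 2: place 12 GB, 11 GB left
disk 4: place 93 GB, 35 GB left
disk 3: place 15 GB, 16 GB left
disk 5: place 94 GB, 34 GB left
disk 4: place 20 GB, 15 GB left
disk 6: place 38 GB, 90 GB left
disk 6: place 81 GB, 9 GB left
disk 7: place 75 GB, 53 GB left

7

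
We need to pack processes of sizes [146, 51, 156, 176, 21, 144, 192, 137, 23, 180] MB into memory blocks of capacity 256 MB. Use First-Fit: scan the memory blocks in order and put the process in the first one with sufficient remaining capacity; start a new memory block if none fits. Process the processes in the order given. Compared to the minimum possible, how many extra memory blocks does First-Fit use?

0

First-Fit: [146,51,21,23] [156] [176] [144] [192] [137] [180] → 7 memory blocks.
7 processes exceed 128 MB (half the capacity), and no two of those can share a memory block, so at least 7 memory blocks are needed.
So 7 is already optimal.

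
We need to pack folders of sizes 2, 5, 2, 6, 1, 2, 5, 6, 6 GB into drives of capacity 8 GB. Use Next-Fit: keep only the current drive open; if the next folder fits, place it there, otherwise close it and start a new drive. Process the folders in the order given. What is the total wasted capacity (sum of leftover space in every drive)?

2 GB → drive 1 (remaining 6 GB)
5 GB → drive 1 (remaining 1 GB)
2 GB → drive 2 (remaining 6 GB)
6 GB → drive 2 (remaining 0 GB)
1 GB → drive 3 (remaining 7 GB)
2 GB → drive 3 (remaining 5 GB)
5 GB → drive 3 (remaining 0 GB)
6 GB → drive 4 (remaining 2 GB)
6 GB → drive 5 (remaining 2 GB)
5 drives × 8 GB = 40 GB; used 35 GB; unused 5 GB.

5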